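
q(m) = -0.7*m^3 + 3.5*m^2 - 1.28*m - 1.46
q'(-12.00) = -387.68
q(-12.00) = 1727.50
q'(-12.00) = -387.68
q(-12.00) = 1727.50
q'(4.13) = -8.19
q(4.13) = 3.64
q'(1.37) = 4.37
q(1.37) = 1.56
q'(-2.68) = -35.12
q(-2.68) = 40.58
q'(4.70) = -14.77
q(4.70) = -2.84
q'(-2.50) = -31.90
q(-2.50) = 34.55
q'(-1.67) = -18.83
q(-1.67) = 13.70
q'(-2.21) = -27.01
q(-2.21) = 26.02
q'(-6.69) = -142.10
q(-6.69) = 373.34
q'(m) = -2.1*m^2 + 7.0*m - 1.28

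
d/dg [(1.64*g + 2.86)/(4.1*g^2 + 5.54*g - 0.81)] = (6.724*g^2 + 9.0856*g - (1.64*g + 2.86)*(8.2*g + 5.54) - 1.3284)/(4.1*g^2 + 5.54*g - 0.81)^2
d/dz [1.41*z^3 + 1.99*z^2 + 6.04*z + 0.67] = 4.23*z^2 + 3.98*z + 6.04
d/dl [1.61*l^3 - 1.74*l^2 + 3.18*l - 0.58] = 4.83*l^2 - 3.48*l + 3.18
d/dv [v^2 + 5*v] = 2*v + 5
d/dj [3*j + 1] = 3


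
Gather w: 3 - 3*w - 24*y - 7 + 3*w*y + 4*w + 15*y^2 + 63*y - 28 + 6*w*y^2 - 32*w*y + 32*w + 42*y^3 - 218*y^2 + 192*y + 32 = w*(6*y^2 - 29*y + 33) + 42*y^3 - 203*y^2 + 231*y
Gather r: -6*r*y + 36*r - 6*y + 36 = r*(36 - 6*y) - 6*y + 36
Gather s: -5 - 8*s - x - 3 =-8*s - x - 8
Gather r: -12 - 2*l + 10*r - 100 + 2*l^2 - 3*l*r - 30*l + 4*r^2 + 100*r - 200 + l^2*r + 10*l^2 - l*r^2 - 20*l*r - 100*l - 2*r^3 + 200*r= 12*l^2 - 132*l - 2*r^3 + r^2*(4 - l) + r*(l^2 - 23*l + 310) - 312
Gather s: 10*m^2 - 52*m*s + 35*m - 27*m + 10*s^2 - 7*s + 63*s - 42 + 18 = 10*m^2 + 8*m + 10*s^2 + s*(56 - 52*m) - 24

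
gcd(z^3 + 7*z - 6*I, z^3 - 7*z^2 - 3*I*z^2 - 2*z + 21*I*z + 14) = z^2 - 3*I*z - 2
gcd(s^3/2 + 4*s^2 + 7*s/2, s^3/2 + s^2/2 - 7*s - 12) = 1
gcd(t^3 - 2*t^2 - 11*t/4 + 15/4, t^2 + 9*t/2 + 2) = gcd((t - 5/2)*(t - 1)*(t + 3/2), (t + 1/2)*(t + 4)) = 1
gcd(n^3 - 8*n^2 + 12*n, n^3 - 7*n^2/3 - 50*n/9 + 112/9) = n - 2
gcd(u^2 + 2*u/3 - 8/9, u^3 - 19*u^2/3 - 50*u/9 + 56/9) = u^2 + 2*u/3 - 8/9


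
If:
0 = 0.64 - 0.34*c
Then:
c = 1.88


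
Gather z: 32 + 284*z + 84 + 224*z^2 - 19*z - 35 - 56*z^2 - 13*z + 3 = 168*z^2 + 252*z + 84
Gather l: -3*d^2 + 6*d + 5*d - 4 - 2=-3*d^2 + 11*d - 6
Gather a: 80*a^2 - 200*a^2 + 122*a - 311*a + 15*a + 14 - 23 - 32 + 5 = -120*a^2 - 174*a - 36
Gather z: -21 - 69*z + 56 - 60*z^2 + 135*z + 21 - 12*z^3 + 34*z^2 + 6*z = -12*z^3 - 26*z^2 + 72*z + 56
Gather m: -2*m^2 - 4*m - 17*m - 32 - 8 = -2*m^2 - 21*m - 40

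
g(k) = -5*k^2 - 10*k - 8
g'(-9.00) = 80.00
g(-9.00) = -323.00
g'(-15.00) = 140.00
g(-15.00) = -983.00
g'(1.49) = -24.90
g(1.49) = -34.00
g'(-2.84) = 18.40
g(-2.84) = -19.93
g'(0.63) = -16.30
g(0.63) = -16.28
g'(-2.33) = 13.30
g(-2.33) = -11.84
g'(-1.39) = 3.90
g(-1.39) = -3.76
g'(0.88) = -18.80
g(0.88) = -20.67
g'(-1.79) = 7.90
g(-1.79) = -6.12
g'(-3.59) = 25.90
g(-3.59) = -36.54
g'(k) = -10*k - 10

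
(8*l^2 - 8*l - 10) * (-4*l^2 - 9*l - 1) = -32*l^4 - 40*l^3 + 104*l^2 + 98*l + 10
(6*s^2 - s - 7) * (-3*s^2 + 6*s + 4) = -18*s^4 + 39*s^3 + 39*s^2 - 46*s - 28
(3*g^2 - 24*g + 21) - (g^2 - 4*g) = 2*g^2 - 20*g + 21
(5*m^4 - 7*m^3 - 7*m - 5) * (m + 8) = 5*m^5 + 33*m^4 - 56*m^3 - 7*m^2 - 61*m - 40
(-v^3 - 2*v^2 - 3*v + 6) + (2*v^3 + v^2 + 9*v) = v^3 - v^2 + 6*v + 6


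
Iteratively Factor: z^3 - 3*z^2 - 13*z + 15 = (z - 1)*(z^2 - 2*z - 15) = (z - 1)*(z + 3)*(z - 5)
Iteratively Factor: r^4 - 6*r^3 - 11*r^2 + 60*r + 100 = (r - 5)*(r^3 - r^2 - 16*r - 20) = (r - 5)*(r + 2)*(r^2 - 3*r - 10) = (r - 5)*(r + 2)^2*(r - 5)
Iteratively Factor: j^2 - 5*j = (j - 5)*(j)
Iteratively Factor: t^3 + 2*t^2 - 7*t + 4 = (t - 1)*(t^2 + 3*t - 4) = (t - 1)^2*(t + 4)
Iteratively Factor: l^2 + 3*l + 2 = (l + 2)*(l + 1)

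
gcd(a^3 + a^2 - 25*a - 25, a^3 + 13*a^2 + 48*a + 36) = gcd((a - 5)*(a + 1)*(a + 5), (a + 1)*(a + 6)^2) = a + 1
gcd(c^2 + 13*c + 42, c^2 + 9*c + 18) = c + 6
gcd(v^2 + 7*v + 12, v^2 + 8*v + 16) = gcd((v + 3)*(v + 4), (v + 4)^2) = v + 4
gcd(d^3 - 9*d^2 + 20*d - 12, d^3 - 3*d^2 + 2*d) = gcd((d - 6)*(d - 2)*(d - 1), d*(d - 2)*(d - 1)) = d^2 - 3*d + 2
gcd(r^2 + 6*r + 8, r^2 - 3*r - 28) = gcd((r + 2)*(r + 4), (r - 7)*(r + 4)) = r + 4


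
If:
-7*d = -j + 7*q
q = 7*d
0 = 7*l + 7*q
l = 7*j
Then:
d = 0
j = 0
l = 0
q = 0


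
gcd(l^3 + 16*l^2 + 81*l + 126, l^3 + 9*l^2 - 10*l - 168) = l^2 + 13*l + 42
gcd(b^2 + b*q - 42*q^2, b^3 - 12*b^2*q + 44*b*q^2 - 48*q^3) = -b + 6*q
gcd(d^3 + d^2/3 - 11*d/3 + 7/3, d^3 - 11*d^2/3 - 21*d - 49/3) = d + 7/3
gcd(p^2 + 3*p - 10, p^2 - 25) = p + 5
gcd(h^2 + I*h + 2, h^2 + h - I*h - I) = h - I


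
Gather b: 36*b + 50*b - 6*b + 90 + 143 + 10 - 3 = 80*b + 240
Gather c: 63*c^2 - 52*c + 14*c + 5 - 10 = 63*c^2 - 38*c - 5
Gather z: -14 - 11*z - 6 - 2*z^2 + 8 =-2*z^2 - 11*z - 12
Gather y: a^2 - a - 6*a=a^2 - 7*a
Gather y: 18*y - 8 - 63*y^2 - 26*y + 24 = -63*y^2 - 8*y + 16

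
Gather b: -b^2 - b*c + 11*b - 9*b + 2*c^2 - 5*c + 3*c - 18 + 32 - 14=-b^2 + b*(2 - c) + 2*c^2 - 2*c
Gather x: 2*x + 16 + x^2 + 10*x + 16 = x^2 + 12*x + 32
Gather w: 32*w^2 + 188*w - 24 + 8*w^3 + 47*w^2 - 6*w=8*w^3 + 79*w^2 + 182*w - 24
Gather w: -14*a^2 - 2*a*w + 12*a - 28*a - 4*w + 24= -14*a^2 - 16*a + w*(-2*a - 4) + 24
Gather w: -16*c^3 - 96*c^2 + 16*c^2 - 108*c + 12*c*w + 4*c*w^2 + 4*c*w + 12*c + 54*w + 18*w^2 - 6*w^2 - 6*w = -16*c^3 - 80*c^2 - 96*c + w^2*(4*c + 12) + w*(16*c + 48)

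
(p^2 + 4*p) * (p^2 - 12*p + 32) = p^4 - 8*p^3 - 16*p^2 + 128*p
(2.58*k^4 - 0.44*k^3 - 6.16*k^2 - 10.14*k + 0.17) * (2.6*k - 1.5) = 6.708*k^5 - 5.014*k^4 - 15.356*k^3 - 17.124*k^2 + 15.652*k - 0.255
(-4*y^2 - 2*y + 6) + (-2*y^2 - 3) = -6*y^2 - 2*y + 3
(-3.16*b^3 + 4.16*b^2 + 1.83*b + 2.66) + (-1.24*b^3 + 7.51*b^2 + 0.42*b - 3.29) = -4.4*b^3 + 11.67*b^2 + 2.25*b - 0.63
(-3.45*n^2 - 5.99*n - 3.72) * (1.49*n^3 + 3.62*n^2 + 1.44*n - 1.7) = -5.1405*n^5 - 21.4141*n^4 - 32.1946*n^3 - 16.227*n^2 + 4.8262*n + 6.324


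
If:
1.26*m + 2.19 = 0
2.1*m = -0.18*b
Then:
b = 20.28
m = -1.74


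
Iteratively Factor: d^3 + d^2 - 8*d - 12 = (d - 3)*(d^2 + 4*d + 4) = (d - 3)*(d + 2)*(d + 2)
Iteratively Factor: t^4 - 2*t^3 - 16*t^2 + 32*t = (t - 2)*(t^3 - 16*t) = (t - 2)*(t + 4)*(t^2 - 4*t) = (t - 4)*(t - 2)*(t + 4)*(t)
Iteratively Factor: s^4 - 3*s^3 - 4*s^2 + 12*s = (s - 2)*(s^3 - s^2 - 6*s) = (s - 2)*(s + 2)*(s^2 - 3*s) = (s - 3)*(s - 2)*(s + 2)*(s)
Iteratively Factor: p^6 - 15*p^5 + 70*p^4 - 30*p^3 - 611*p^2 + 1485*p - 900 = (p + 3)*(p^5 - 18*p^4 + 124*p^3 - 402*p^2 + 595*p - 300) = (p - 3)*(p + 3)*(p^4 - 15*p^3 + 79*p^2 - 165*p + 100) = (p - 5)*(p - 3)*(p + 3)*(p^3 - 10*p^2 + 29*p - 20) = (p - 5)*(p - 4)*(p - 3)*(p + 3)*(p^2 - 6*p + 5) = (p - 5)^2*(p - 4)*(p - 3)*(p + 3)*(p - 1)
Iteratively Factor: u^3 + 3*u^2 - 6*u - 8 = (u + 1)*(u^2 + 2*u - 8) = (u - 2)*(u + 1)*(u + 4)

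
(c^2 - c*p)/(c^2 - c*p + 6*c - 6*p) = c/(c + 6)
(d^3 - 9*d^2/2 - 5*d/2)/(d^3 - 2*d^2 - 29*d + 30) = d*(2*d^2 - 9*d - 5)/(2*(d^3 - 2*d^2 - 29*d + 30))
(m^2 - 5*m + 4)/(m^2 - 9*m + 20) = (m - 1)/(m - 5)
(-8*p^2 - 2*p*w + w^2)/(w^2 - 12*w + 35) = (-8*p^2 - 2*p*w + w^2)/(w^2 - 12*w + 35)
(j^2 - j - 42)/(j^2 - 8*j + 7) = (j + 6)/(j - 1)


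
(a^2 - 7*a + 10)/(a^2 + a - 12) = (a^2 - 7*a + 10)/(a^2 + a - 12)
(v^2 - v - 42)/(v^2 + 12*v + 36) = (v - 7)/(v + 6)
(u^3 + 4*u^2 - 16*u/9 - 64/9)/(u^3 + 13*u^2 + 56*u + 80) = (u^2 - 16/9)/(u^2 + 9*u + 20)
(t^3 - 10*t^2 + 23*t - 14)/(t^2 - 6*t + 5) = (t^2 - 9*t + 14)/(t - 5)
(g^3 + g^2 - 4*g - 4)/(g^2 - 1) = (g^2 - 4)/(g - 1)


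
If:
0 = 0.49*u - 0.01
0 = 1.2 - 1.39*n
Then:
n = 0.86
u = 0.02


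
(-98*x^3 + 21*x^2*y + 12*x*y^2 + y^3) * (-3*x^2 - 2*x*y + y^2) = 294*x^5 + 133*x^4*y - 176*x^3*y^2 - 6*x^2*y^3 + 10*x*y^4 + y^5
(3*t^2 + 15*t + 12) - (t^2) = 2*t^2 + 15*t + 12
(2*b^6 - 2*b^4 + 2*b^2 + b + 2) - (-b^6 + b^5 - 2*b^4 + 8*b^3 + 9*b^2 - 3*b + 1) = 3*b^6 - b^5 - 8*b^3 - 7*b^2 + 4*b + 1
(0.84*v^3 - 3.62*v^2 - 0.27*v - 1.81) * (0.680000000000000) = 0.5712*v^3 - 2.4616*v^2 - 0.1836*v - 1.2308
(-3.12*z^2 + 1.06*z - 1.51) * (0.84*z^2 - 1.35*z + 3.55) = -2.6208*z^4 + 5.1024*z^3 - 13.7754*z^2 + 5.8015*z - 5.3605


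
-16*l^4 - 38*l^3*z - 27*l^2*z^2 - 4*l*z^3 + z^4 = (-8*l + z)*(l + z)^2*(2*l + z)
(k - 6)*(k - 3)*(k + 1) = k^3 - 8*k^2 + 9*k + 18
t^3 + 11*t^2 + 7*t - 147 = (t - 3)*(t + 7)^2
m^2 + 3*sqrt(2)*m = m*(m + 3*sqrt(2))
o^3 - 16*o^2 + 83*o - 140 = (o - 7)*(o - 5)*(o - 4)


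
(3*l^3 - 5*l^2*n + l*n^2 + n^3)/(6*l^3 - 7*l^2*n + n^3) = (l - n)/(2*l - n)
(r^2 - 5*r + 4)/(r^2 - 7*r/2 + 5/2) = 2*(r - 4)/(2*r - 5)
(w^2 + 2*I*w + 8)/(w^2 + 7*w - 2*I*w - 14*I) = (w + 4*I)/(w + 7)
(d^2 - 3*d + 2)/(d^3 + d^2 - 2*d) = (d - 2)/(d*(d + 2))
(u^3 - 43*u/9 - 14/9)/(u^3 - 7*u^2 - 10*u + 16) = (u^2 - 2*u - 7/9)/(u^2 - 9*u + 8)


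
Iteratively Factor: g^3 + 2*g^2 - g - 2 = (g + 1)*(g^2 + g - 2) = (g + 1)*(g + 2)*(g - 1)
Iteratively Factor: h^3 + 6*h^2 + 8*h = (h + 2)*(h^2 + 4*h) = (h + 2)*(h + 4)*(h)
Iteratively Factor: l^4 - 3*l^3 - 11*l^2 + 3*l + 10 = (l + 1)*(l^3 - 4*l^2 - 7*l + 10) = (l + 1)*(l + 2)*(l^2 - 6*l + 5) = (l - 5)*(l + 1)*(l + 2)*(l - 1)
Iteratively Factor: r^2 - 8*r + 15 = (r - 3)*(r - 5)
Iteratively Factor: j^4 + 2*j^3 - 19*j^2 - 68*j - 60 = (j + 2)*(j^3 - 19*j - 30) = (j + 2)*(j + 3)*(j^2 - 3*j - 10) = (j + 2)^2*(j + 3)*(j - 5)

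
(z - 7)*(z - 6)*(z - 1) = z^3 - 14*z^2 + 55*z - 42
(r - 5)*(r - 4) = r^2 - 9*r + 20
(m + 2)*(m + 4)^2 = m^3 + 10*m^2 + 32*m + 32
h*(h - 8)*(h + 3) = h^3 - 5*h^2 - 24*h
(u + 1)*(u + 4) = u^2 + 5*u + 4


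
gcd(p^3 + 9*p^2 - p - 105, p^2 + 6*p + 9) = 1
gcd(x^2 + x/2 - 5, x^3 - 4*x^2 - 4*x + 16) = x - 2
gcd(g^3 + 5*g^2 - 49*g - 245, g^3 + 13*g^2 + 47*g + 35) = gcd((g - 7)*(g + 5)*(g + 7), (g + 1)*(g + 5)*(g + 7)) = g^2 + 12*g + 35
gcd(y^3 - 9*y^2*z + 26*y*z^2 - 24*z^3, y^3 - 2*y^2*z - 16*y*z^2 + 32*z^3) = y^2 - 6*y*z + 8*z^2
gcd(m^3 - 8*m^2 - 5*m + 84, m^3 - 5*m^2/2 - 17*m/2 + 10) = m - 4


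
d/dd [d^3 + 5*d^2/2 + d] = 3*d^2 + 5*d + 1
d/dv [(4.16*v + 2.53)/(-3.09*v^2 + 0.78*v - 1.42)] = (12.8544*v^2 + 15.6354*v - 7.8806)/(9.5481*v^4 - 4.8204*v^3 + 9.384*v^2 - 2.2152*v + 2.0164)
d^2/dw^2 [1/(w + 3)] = 2/(w + 3)^3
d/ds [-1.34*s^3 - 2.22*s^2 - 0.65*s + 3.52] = -4.02*s^2 - 4.44*s - 0.65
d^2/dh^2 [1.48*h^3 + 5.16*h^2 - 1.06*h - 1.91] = 8.88*h + 10.32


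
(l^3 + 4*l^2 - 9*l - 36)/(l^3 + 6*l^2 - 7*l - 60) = (l + 3)/(l + 5)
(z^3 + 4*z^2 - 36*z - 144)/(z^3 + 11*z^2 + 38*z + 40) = (z^2 - 36)/(z^2 + 7*z + 10)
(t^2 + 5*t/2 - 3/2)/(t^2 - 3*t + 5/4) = 2*(t + 3)/(2*t - 5)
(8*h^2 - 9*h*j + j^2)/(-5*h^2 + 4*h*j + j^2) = (-8*h + j)/(5*h + j)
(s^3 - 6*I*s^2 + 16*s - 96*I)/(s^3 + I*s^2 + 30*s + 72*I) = (s - 4*I)/(s + 3*I)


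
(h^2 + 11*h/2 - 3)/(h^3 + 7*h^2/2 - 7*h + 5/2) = (h + 6)/(h^2 + 4*h - 5)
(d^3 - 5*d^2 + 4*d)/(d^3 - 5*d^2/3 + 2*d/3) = 3*(d - 4)/(3*d - 2)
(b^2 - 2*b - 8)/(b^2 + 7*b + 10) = (b - 4)/(b + 5)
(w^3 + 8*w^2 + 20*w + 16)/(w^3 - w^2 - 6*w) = (w^2 + 6*w + 8)/(w*(w - 3))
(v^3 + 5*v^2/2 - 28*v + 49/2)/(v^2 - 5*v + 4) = (2*v^2 + 7*v - 49)/(2*(v - 4))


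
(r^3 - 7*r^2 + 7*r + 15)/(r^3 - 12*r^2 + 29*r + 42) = (r^2 - 8*r + 15)/(r^2 - 13*r + 42)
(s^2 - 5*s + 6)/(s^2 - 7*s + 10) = (s - 3)/(s - 5)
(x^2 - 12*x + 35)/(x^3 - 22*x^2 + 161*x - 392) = (x - 5)/(x^2 - 15*x + 56)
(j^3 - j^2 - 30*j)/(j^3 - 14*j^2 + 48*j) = (j + 5)/(j - 8)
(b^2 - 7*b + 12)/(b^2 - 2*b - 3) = (b - 4)/(b + 1)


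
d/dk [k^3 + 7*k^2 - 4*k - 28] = 3*k^2 + 14*k - 4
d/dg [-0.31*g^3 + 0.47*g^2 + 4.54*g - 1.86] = -0.93*g^2 + 0.94*g + 4.54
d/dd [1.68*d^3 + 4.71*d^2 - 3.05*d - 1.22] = 5.04*d^2 + 9.42*d - 3.05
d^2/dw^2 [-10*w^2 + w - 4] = -20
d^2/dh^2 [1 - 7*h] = 0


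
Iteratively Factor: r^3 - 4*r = (r)*(r^2 - 4) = r*(r + 2)*(r - 2)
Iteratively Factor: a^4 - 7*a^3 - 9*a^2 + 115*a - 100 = (a - 1)*(a^3 - 6*a^2 - 15*a + 100) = (a - 1)*(a + 4)*(a^2 - 10*a + 25) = (a - 5)*(a - 1)*(a + 4)*(a - 5)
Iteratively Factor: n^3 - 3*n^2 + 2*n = (n - 2)*(n^2 - n) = n*(n - 2)*(n - 1)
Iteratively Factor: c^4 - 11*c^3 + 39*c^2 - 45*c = (c - 3)*(c^3 - 8*c^2 + 15*c) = (c - 3)^2*(c^2 - 5*c) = c*(c - 3)^2*(c - 5)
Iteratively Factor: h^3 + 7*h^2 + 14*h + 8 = (h + 1)*(h^2 + 6*h + 8) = (h + 1)*(h + 2)*(h + 4)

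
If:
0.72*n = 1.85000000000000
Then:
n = 2.57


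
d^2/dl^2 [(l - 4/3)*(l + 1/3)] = 2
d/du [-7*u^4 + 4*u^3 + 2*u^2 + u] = -28*u^3 + 12*u^2 + 4*u + 1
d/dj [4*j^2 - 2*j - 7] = 8*j - 2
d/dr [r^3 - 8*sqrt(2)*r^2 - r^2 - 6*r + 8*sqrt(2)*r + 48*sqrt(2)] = 3*r^2 - 16*sqrt(2)*r - 2*r - 6 + 8*sqrt(2)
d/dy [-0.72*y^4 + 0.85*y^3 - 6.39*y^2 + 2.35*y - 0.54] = -2.88*y^3 + 2.55*y^2 - 12.78*y + 2.35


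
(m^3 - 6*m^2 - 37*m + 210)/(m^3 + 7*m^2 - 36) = (m^2 - 12*m + 35)/(m^2 + m - 6)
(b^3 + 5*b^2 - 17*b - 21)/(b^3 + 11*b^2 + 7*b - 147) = (b + 1)/(b + 7)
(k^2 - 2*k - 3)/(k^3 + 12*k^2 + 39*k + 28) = (k - 3)/(k^2 + 11*k + 28)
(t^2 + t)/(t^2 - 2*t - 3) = t/(t - 3)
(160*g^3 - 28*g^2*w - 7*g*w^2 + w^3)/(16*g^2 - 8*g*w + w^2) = (-40*g^2 - 3*g*w + w^2)/(-4*g + w)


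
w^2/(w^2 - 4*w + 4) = w^2/(w^2 - 4*w + 4)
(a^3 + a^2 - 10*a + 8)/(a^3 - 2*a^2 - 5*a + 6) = (a^2 + 2*a - 8)/(a^2 - a - 6)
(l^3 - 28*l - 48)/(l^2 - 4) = (l^2 - 2*l - 24)/(l - 2)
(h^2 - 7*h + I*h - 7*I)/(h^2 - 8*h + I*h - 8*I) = (h - 7)/(h - 8)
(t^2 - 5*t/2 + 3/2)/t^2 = 1 - 5/(2*t) + 3/(2*t^2)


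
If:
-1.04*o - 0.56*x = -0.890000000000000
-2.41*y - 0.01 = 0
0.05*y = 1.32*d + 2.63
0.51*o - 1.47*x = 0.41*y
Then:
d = -1.99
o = 0.72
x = 0.25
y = -0.00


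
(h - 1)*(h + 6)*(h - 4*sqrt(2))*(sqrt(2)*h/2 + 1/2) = sqrt(2)*h^4/2 - 7*h^3/2 + 5*sqrt(2)*h^3/2 - 35*h^2/2 - 5*sqrt(2)*h^2 - 10*sqrt(2)*h + 21*h + 12*sqrt(2)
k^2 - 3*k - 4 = (k - 4)*(k + 1)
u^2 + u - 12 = (u - 3)*(u + 4)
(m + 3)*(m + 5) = m^2 + 8*m + 15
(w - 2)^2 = w^2 - 4*w + 4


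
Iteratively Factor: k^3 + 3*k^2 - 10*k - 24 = (k + 4)*(k^2 - k - 6) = (k - 3)*(k + 4)*(k + 2)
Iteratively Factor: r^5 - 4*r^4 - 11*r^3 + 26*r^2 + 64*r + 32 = (r + 1)*(r^4 - 5*r^3 - 6*r^2 + 32*r + 32) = (r + 1)*(r + 2)*(r^3 - 7*r^2 + 8*r + 16) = (r - 4)*(r + 1)*(r + 2)*(r^2 - 3*r - 4) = (r - 4)*(r + 1)^2*(r + 2)*(r - 4)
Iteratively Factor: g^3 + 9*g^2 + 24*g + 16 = (g + 1)*(g^2 + 8*g + 16) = (g + 1)*(g + 4)*(g + 4)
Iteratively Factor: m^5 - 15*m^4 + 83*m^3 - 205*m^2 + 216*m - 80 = (m - 4)*(m^4 - 11*m^3 + 39*m^2 - 49*m + 20) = (m - 5)*(m - 4)*(m^3 - 6*m^2 + 9*m - 4) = (m - 5)*(m - 4)*(m - 1)*(m^2 - 5*m + 4) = (m - 5)*(m - 4)^2*(m - 1)*(m - 1)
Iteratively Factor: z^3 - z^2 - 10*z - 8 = (z - 4)*(z^2 + 3*z + 2) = (z - 4)*(z + 2)*(z + 1)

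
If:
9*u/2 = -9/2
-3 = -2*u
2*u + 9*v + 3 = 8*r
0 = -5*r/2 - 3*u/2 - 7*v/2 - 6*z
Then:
No Solution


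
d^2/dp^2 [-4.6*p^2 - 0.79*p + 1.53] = -9.20000000000000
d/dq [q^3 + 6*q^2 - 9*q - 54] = 3*q^2 + 12*q - 9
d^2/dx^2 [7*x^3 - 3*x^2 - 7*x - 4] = 42*x - 6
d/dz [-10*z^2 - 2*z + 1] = -20*z - 2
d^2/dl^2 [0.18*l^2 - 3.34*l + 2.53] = 0.360000000000000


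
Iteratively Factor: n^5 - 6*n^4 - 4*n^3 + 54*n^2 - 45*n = (n)*(n^4 - 6*n^3 - 4*n^2 + 54*n - 45) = n*(n - 5)*(n^3 - n^2 - 9*n + 9) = n*(n - 5)*(n - 3)*(n^2 + 2*n - 3) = n*(n - 5)*(n - 3)*(n - 1)*(n + 3)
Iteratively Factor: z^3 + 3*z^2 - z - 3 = (z + 3)*(z^2 - 1) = (z + 1)*(z + 3)*(z - 1)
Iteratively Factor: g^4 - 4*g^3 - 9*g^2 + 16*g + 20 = (g - 2)*(g^3 - 2*g^2 - 13*g - 10) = (g - 2)*(g + 2)*(g^2 - 4*g - 5) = (g - 2)*(g + 1)*(g + 2)*(g - 5)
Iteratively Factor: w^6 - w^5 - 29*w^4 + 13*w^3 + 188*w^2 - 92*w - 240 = (w + 4)*(w^5 - 5*w^4 - 9*w^3 + 49*w^2 - 8*w - 60) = (w - 5)*(w + 4)*(w^4 - 9*w^2 + 4*w + 12) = (w - 5)*(w - 2)*(w + 4)*(w^3 + 2*w^2 - 5*w - 6) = (w - 5)*(w - 2)*(w + 3)*(w + 4)*(w^2 - w - 2) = (w - 5)*(w - 2)*(w + 1)*(w + 3)*(w + 4)*(w - 2)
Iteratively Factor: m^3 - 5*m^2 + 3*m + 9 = (m - 3)*(m^2 - 2*m - 3) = (m - 3)^2*(m + 1)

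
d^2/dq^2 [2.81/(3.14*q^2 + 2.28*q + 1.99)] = (-55.410952*q^2 - 40.234704*q + 2.81*(6.28*q + 2.28)*(12.56*q + 4.56) - 35.117132)/(3.14*q^2 + 2.28*q + 1.99)^3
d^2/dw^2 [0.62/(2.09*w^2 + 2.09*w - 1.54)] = (-5.416444*w^2 - 5.416444*w + 0.62*(4.18*w + 2.09)*(8.36*w + 4.18) + 3.991064)/(2.09*w^2 + 2.09*w - 1.54)^3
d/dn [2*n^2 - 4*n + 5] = 4*n - 4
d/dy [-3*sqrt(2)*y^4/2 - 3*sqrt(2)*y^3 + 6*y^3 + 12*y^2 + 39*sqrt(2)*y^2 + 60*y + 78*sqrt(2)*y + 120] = -6*sqrt(2)*y^3 - 9*sqrt(2)*y^2 + 18*y^2 + 24*y + 78*sqrt(2)*y + 60 + 78*sqrt(2)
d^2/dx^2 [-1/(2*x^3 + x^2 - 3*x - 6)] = 2*((6*x + 1)*(2*x^3 + x^2 - 3*x - 6) - (6*x^2 + 2*x - 3)^2)/(2*x^3 + x^2 - 3*x - 6)^3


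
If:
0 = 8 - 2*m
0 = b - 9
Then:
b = 9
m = 4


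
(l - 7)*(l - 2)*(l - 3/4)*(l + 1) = l^4 - 35*l^3/4 + 11*l^2 + 41*l/4 - 21/2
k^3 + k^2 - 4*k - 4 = (k - 2)*(k + 1)*(k + 2)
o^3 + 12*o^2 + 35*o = o*(o + 5)*(o + 7)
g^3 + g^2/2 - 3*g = g*(g - 3/2)*(g + 2)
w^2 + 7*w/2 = w*(w + 7/2)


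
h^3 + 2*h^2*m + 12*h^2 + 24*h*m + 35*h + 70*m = (h + 5)*(h + 7)*(h + 2*m)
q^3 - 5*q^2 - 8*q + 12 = (q - 6)*(q - 1)*(q + 2)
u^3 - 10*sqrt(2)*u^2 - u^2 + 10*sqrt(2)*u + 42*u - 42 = (u - 1)*(u - 7*sqrt(2))*(u - 3*sqrt(2))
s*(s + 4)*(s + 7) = s^3 + 11*s^2 + 28*s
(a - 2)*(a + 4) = a^2 + 2*a - 8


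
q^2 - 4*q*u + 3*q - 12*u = (q + 3)*(q - 4*u)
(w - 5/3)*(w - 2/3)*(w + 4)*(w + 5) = w^4 + 20*w^3/3 + w^2/9 - 110*w/3 + 200/9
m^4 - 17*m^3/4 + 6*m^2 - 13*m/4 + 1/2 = (m - 2)*(m - 1)^2*(m - 1/4)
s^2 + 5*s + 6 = (s + 2)*(s + 3)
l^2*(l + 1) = l^3 + l^2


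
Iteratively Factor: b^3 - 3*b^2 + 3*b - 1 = (b - 1)*(b^2 - 2*b + 1) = (b - 1)^2*(b - 1)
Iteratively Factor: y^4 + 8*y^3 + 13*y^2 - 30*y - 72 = (y + 4)*(y^3 + 4*y^2 - 3*y - 18) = (y + 3)*(y + 4)*(y^2 + y - 6) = (y - 2)*(y + 3)*(y + 4)*(y + 3)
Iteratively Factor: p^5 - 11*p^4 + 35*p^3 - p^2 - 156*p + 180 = (p + 2)*(p^4 - 13*p^3 + 61*p^2 - 123*p + 90) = (p - 2)*(p + 2)*(p^3 - 11*p^2 + 39*p - 45) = (p - 3)*(p - 2)*(p + 2)*(p^2 - 8*p + 15) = (p - 3)^2*(p - 2)*(p + 2)*(p - 5)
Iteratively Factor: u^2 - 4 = (u + 2)*(u - 2)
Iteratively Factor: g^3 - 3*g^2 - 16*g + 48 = (g + 4)*(g^2 - 7*g + 12) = (g - 4)*(g + 4)*(g - 3)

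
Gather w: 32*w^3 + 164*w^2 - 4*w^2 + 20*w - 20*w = 32*w^3 + 160*w^2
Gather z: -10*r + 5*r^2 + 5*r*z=5*r^2 + 5*r*z - 10*r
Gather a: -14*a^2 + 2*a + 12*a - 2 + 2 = -14*a^2 + 14*a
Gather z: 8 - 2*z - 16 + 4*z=2*z - 8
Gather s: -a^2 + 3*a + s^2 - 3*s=-a^2 + 3*a + s^2 - 3*s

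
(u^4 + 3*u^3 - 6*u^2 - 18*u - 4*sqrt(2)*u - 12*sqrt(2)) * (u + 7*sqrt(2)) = u^5 + 3*u^4 + 7*sqrt(2)*u^4 - 6*u^3 + 21*sqrt(2)*u^3 - 46*sqrt(2)*u^2 - 18*u^2 - 138*sqrt(2)*u - 56*u - 168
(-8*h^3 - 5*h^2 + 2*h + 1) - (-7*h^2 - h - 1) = -8*h^3 + 2*h^2 + 3*h + 2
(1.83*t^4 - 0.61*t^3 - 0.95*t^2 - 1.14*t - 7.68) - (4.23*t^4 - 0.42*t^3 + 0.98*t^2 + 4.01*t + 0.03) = -2.4*t^4 - 0.19*t^3 - 1.93*t^2 - 5.15*t - 7.71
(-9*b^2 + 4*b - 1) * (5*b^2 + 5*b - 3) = -45*b^4 - 25*b^3 + 42*b^2 - 17*b + 3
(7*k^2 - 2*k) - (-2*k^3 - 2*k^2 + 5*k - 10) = 2*k^3 + 9*k^2 - 7*k + 10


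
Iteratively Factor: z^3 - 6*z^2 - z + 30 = (z - 5)*(z^2 - z - 6) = (z - 5)*(z + 2)*(z - 3)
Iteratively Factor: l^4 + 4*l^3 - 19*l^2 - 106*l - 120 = (l + 2)*(l^3 + 2*l^2 - 23*l - 60) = (l + 2)*(l + 3)*(l^2 - l - 20) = (l + 2)*(l + 3)*(l + 4)*(l - 5)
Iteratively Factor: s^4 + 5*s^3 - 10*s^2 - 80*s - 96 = (s + 3)*(s^3 + 2*s^2 - 16*s - 32) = (s - 4)*(s + 3)*(s^2 + 6*s + 8) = (s - 4)*(s + 3)*(s + 4)*(s + 2)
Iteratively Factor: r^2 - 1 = (r - 1)*(r + 1)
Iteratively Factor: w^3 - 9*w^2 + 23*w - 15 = (w - 3)*(w^2 - 6*w + 5) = (w - 5)*(w - 3)*(w - 1)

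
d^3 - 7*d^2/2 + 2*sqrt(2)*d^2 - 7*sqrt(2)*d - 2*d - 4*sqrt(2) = (d - 4)*(d + 1/2)*(d + 2*sqrt(2))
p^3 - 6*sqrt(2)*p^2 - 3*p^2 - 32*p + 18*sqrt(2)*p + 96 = (p - 3)*(p - 8*sqrt(2))*(p + 2*sqrt(2))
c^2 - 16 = (c - 4)*(c + 4)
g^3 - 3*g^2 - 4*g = g*(g - 4)*(g + 1)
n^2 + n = n*(n + 1)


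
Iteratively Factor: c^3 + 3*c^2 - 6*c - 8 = (c + 1)*(c^2 + 2*c - 8) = (c + 1)*(c + 4)*(c - 2)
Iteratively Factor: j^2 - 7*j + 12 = (j - 3)*(j - 4)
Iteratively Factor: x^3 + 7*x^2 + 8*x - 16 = (x + 4)*(x^2 + 3*x - 4) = (x - 1)*(x + 4)*(x + 4)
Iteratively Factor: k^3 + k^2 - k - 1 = (k - 1)*(k^2 + 2*k + 1) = (k - 1)*(k + 1)*(k + 1)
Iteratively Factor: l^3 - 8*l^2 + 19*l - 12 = (l - 3)*(l^2 - 5*l + 4) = (l - 4)*(l - 3)*(l - 1)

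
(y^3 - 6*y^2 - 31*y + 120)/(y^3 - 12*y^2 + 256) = (y^2 + 2*y - 15)/(y^2 - 4*y - 32)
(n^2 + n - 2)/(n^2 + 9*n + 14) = (n - 1)/(n + 7)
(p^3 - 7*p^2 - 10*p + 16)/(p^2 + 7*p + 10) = (p^2 - 9*p + 8)/(p + 5)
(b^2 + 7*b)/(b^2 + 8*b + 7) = b/(b + 1)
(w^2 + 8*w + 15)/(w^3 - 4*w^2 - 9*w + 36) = (w + 5)/(w^2 - 7*w + 12)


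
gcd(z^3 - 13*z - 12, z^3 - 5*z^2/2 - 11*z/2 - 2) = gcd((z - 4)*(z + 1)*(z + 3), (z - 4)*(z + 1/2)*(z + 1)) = z^2 - 3*z - 4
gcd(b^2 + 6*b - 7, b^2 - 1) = b - 1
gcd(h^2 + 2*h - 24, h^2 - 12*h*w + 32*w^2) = 1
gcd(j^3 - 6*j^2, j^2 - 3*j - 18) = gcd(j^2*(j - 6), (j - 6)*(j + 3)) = j - 6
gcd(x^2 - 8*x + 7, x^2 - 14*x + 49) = x - 7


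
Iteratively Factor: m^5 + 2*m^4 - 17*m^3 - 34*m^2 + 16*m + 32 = (m + 4)*(m^4 - 2*m^3 - 9*m^2 + 2*m + 8) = (m + 1)*(m + 4)*(m^3 - 3*m^2 - 6*m + 8) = (m - 1)*(m + 1)*(m + 4)*(m^2 - 2*m - 8) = (m - 1)*(m + 1)*(m + 2)*(m + 4)*(m - 4)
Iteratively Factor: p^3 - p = (p)*(p^2 - 1) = p*(p - 1)*(p + 1)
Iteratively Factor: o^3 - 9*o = (o + 3)*(o^2 - 3*o) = (o - 3)*(o + 3)*(o)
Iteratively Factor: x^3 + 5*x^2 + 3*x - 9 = (x + 3)*(x^2 + 2*x - 3) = (x + 3)^2*(x - 1)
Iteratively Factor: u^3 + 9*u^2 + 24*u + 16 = (u + 4)*(u^2 + 5*u + 4) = (u + 4)^2*(u + 1)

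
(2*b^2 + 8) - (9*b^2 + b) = -7*b^2 - b + 8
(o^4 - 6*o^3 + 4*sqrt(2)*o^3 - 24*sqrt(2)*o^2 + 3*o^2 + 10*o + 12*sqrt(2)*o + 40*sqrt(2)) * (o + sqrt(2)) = o^5 - 6*o^4 + 5*sqrt(2)*o^4 - 30*sqrt(2)*o^3 + 11*o^3 - 38*o^2 + 15*sqrt(2)*o^2 + 24*o + 50*sqrt(2)*o + 80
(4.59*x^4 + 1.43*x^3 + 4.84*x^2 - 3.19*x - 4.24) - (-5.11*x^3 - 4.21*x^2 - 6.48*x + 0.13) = 4.59*x^4 + 6.54*x^3 + 9.05*x^2 + 3.29*x - 4.37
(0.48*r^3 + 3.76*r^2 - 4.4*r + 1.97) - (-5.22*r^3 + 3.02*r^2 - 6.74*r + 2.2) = 5.7*r^3 + 0.74*r^2 + 2.34*r - 0.23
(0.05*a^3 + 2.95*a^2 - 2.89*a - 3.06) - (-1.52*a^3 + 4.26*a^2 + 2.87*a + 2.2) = 1.57*a^3 - 1.31*a^2 - 5.76*a - 5.26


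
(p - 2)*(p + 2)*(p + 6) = p^3 + 6*p^2 - 4*p - 24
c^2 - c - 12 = (c - 4)*(c + 3)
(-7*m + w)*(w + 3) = -7*m*w - 21*m + w^2 + 3*w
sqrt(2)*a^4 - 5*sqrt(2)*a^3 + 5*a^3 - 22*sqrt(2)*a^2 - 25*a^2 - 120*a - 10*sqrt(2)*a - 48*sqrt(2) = (a - 8)*(a + 3)*(a + 2*sqrt(2))*(sqrt(2)*a + 1)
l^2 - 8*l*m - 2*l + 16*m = (l - 2)*(l - 8*m)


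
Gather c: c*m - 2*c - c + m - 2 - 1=c*(m - 3) + m - 3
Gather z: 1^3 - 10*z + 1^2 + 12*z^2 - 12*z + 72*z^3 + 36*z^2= 72*z^3 + 48*z^2 - 22*z + 2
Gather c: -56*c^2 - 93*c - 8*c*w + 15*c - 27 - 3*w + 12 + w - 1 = -56*c^2 + c*(-8*w - 78) - 2*w - 16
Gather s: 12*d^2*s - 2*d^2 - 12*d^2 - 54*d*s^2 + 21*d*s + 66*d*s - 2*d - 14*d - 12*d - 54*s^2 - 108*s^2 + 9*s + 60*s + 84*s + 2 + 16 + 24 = -14*d^2 - 28*d + s^2*(-54*d - 162) + s*(12*d^2 + 87*d + 153) + 42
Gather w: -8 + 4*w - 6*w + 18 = 10 - 2*w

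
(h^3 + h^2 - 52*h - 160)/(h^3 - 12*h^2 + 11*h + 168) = (h^2 + 9*h + 20)/(h^2 - 4*h - 21)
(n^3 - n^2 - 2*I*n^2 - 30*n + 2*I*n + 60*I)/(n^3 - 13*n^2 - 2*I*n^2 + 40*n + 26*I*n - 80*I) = (n^2 - n - 30)/(n^2 - 13*n + 40)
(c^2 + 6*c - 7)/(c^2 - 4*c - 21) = (-c^2 - 6*c + 7)/(-c^2 + 4*c + 21)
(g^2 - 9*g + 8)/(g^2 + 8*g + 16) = (g^2 - 9*g + 8)/(g^2 + 8*g + 16)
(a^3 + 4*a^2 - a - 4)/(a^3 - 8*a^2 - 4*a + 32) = (a^3 + 4*a^2 - a - 4)/(a^3 - 8*a^2 - 4*a + 32)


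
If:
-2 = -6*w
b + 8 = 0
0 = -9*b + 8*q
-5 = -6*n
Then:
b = -8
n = 5/6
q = -9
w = 1/3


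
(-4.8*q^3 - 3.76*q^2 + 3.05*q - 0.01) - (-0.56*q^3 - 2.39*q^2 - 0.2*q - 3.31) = -4.24*q^3 - 1.37*q^2 + 3.25*q + 3.3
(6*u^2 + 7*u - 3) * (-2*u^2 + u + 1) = -12*u^4 - 8*u^3 + 19*u^2 + 4*u - 3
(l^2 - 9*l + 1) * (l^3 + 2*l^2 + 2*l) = l^5 - 7*l^4 - 15*l^3 - 16*l^2 + 2*l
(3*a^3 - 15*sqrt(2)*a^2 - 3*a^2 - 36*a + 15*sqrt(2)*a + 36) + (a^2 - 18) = 3*a^3 - 15*sqrt(2)*a^2 - 2*a^2 - 36*a + 15*sqrt(2)*a + 18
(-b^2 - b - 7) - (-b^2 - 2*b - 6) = b - 1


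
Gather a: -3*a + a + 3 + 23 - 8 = 18 - 2*a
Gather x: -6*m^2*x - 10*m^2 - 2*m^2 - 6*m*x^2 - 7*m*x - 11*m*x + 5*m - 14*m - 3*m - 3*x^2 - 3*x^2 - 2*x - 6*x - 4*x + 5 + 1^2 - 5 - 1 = -12*m^2 - 12*m + x^2*(-6*m - 6) + x*(-6*m^2 - 18*m - 12)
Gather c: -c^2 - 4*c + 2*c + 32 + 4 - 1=-c^2 - 2*c + 35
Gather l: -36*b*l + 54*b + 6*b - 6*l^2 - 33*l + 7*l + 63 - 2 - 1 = 60*b - 6*l^2 + l*(-36*b - 26) + 60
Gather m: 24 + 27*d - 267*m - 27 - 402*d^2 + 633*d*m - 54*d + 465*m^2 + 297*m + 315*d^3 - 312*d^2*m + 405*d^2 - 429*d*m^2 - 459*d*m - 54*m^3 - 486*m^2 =315*d^3 + 3*d^2 - 27*d - 54*m^3 + m^2*(-429*d - 21) + m*(-312*d^2 + 174*d + 30) - 3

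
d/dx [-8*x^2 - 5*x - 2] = -16*x - 5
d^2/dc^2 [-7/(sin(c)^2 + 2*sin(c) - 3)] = (-42*sin(c) + 28*cos(c)^2 - 126)*cos(c)^2/(sin(c)^2 + 2*sin(c) - 3)^3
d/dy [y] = 1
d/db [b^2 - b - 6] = 2*b - 1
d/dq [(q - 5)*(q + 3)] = 2*q - 2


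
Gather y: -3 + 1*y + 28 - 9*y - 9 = 16 - 8*y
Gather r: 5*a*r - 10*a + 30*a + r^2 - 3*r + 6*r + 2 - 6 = 20*a + r^2 + r*(5*a + 3) - 4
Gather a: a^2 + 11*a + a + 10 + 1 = a^2 + 12*a + 11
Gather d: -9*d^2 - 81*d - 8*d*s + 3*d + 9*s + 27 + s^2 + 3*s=-9*d^2 + d*(-8*s - 78) + s^2 + 12*s + 27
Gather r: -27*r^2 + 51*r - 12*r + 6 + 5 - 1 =-27*r^2 + 39*r + 10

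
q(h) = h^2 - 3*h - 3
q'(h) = 2*h - 3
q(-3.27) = 17.50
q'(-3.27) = -9.54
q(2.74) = -3.71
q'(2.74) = 2.48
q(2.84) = -3.45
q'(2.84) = 2.68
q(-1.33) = 2.76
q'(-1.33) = -5.66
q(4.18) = 1.93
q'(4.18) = 5.36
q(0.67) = -4.56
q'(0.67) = -1.66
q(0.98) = -4.98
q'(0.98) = -1.04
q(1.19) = -5.15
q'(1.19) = -0.62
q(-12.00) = 177.00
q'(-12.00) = -27.00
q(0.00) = -3.00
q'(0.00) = -3.00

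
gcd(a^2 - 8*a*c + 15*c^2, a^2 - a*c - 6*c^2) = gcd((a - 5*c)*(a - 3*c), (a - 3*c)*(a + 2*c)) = a - 3*c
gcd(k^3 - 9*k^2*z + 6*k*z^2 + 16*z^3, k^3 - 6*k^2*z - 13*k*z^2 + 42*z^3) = -k + 2*z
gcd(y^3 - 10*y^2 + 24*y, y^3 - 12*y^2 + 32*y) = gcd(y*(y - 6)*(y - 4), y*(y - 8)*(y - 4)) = y^2 - 4*y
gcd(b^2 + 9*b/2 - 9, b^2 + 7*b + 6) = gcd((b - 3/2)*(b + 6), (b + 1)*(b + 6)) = b + 6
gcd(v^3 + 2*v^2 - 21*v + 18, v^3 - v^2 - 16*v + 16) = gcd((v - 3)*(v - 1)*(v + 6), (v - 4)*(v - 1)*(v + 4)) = v - 1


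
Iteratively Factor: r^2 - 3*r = (r)*(r - 3)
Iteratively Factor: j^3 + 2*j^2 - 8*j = (j - 2)*(j^2 + 4*j) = (j - 2)*(j + 4)*(j)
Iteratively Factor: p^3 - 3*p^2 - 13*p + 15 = (p - 1)*(p^2 - 2*p - 15) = (p - 1)*(p + 3)*(p - 5)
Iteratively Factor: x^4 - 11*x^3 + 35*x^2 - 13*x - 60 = (x - 3)*(x^3 - 8*x^2 + 11*x + 20) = (x - 5)*(x - 3)*(x^2 - 3*x - 4) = (x - 5)*(x - 3)*(x + 1)*(x - 4)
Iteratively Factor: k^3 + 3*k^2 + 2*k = (k + 1)*(k^2 + 2*k) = k*(k + 1)*(k + 2)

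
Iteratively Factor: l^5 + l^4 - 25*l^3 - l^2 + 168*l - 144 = (l - 3)*(l^4 + 4*l^3 - 13*l^2 - 40*l + 48) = (l - 3)*(l + 4)*(l^3 - 13*l + 12) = (l - 3)*(l + 4)^2*(l^2 - 4*l + 3) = (l - 3)*(l - 1)*(l + 4)^2*(l - 3)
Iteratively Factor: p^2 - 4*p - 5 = (p - 5)*(p + 1)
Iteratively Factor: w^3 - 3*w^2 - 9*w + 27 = (w - 3)*(w^2 - 9) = (w - 3)*(w + 3)*(w - 3)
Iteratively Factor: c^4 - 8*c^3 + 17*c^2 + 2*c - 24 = (c - 4)*(c^3 - 4*c^2 + c + 6) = (c - 4)*(c - 3)*(c^2 - c - 2) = (c - 4)*(c - 3)*(c + 1)*(c - 2)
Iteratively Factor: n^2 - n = (n - 1)*(n)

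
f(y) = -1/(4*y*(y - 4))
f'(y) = 1/(4*y*(y - 4)^2) + 1/(4*y^2*(y - 4))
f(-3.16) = -0.01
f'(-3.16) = -0.01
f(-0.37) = -0.15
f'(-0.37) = -0.45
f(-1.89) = -0.02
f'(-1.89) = -0.02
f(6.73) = -0.01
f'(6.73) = 0.01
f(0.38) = 0.18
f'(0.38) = -0.43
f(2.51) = 0.07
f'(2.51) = 0.02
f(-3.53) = -0.01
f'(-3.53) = -0.00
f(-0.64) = -0.08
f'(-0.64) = -0.15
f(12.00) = 0.00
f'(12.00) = 0.00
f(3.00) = 0.08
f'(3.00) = 0.06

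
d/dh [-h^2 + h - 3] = 1 - 2*h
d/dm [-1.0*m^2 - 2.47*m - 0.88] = -2.0*m - 2.47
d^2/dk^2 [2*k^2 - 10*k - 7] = 4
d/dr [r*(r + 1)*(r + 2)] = 3*r^2 + 6*r + 2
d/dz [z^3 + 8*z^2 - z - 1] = 3*z^2 + 16*z - 1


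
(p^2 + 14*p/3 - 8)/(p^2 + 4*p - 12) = (p - 4/3)/(p - 2)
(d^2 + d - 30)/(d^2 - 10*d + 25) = (d + 6)/(d - 5)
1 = 1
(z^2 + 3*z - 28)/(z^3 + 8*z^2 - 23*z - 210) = (z - 4)/(z^2 + z - 30)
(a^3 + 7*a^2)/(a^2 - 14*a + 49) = a^2*(a + 7)/(a^2 - 14*a + 49)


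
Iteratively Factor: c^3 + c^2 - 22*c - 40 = (c - 5)*(c^2 + 6*c + 8) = (c - 5)*(c + 2)*(c + 4)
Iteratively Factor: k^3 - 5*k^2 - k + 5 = (k - 5)*(k^2 - 1) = (k - 5)*(k - 1)*(k + 1)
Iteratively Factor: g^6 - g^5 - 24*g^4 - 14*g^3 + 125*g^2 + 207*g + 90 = (g + 1)*(g^5 - 2*g^4 - 22*g^3 + 8*g^2 + 117*g + 90) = (g - 3)*(g + 1)*(g^4 + g^3 - 19*g^2 - 49*g - 30) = (g - 3)*(g + 1)*(g + 2)*(g^3 - g^2 - 17*g - 15) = (g - 3)*(g + 1)^2*(g + 2)*(g^2 - 2*g - 15) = (g - 3)*(g + 1)^2*(g + 2)*(g + 3)*(g - 5)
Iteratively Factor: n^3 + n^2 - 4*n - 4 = (n + 2)*(n^2 - n - 2) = (n + 1)*(n + 2)*(n - 2)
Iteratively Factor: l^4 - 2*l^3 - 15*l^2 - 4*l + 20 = (l + 2)*(l^3 - 4*l^2 - 7*l + 10) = (l - 1)*(l + 2)*(l^2 - 3*l - 10) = (l - 5)*(l - 1)*(l + 2)*(l + 2)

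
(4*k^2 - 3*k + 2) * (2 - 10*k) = -40*k^3 + 38*k^2 - 26*k + 4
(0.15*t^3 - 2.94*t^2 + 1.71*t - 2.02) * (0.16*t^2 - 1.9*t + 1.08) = 0.024*t^5 - 0.7554*t^4 + 6.0216*t^3 - 6.7474*t^2 + 5.6848*t - 2.1816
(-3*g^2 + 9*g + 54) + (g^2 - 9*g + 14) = 68 - 2*g^2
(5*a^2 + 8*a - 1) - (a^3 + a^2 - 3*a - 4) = -a^3 + 4*a^2 + 11*a + 3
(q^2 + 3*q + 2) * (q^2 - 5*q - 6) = q^4 - 2*q^3 - 19*q^2 - 28*q - 12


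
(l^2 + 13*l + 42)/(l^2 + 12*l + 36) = (l + 7)/(l + 6)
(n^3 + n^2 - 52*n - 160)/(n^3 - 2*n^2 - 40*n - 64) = (n + 5)/(n + 2)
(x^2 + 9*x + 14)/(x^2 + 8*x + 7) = (x + 2)/(x + 1)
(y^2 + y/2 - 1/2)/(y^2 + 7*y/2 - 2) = (y + 1)/(y + 4)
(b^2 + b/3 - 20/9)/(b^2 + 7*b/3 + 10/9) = (3*b - 4)/(3*b + 2)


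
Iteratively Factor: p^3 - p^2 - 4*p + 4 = (p - 1)*(p^2 - 4) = (p - 2)*(p - 1)*(p + 2)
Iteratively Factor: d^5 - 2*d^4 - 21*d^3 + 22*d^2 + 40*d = (d - 5)*(d^4 + 3*d^3 - 6*d^2 - 8*d) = (d - 5)*(d + 1)*(d^3 + 2*d^2 - 8*d) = (d - 5)*(d - 2)*(d + 1)*(d^2 + 4*d) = (d - 5)*(d - 2)*(d + 1)*(d + 4)*(d)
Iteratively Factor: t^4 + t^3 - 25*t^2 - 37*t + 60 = (t + 3)*(t^3 - 2*t^2 - 19*t + 20) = (t - 5)*(t + 3)*(t^2 + 3*t - 4) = (t - 5)*(t - 1)*(t + 3)*(t + 4)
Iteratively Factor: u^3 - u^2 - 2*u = (u - 2)*(u^2 + u) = (u - 2)*(u + 1)*(u)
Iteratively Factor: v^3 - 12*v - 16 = (v + 2)*(v^2 - 2*v - 8) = (v + 2)^2*(v - 4)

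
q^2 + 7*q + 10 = (q + 2)*(q + 5)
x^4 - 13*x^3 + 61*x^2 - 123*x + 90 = (x - 5)*(x - 3)^2*(x - 2)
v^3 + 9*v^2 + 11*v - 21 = (v - 1)*(v + 3)*(v + 7)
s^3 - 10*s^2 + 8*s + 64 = (s - 8)*(s - 4)*(s + 2)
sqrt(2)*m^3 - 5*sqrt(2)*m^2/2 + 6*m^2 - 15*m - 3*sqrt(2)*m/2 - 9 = (m - 3)*(m + 3*sqrt(2))*(sqrt(2)*m + sqrt(2)/2)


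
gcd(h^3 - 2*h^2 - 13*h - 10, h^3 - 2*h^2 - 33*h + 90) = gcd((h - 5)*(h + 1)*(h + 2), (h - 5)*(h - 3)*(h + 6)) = h - 5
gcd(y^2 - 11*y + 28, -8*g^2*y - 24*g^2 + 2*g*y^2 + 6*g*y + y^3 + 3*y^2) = 1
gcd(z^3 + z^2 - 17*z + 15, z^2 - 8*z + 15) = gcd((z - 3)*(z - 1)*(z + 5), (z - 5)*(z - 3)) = z - 3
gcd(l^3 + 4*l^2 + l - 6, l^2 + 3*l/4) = 1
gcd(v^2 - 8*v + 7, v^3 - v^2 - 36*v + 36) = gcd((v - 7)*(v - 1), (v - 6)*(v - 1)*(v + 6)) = v - 1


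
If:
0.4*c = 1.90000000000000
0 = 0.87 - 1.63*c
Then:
No Solution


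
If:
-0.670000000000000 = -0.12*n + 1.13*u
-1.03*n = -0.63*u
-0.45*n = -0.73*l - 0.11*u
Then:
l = -0.14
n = -0.39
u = -0.63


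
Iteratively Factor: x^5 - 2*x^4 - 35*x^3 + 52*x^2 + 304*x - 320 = (x - 5)*(x^4 + 3*x^3 - 20*x^2 - 48*x + 64) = (x - 5)*(x - 4)*(x^3 + 7*x^2 + 8*x - 16) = (x - 5)*(x - 4)*(x + 4)*(x^2 + 3*x - 4) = (x - 5)*(x - 4)*(x - 1)*(x + 4)*(x + 4)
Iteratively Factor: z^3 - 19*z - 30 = (z + 3)*(z^2 - 3*z - 10) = (z + 2)*(z + 3)*(z - 5)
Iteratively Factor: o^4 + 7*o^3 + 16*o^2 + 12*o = (o + 2)*(o^3 + 5*o^2 + 6*o) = o*(o + 2)*(o^2 + 5*o + 6) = o*(o + 2)*(o + 3)*(o + 2)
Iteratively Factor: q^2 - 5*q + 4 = (q - 4)*(q - 1)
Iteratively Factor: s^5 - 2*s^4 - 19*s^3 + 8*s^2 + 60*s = (s - 5)*(s^4 + 3*s^3 - 4*s^2 - 12*s) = (s - 5)*(s + 3)*(s^3 - 4*s) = (s - 5)*(s - 2)*(s + 3)*(s^2 + 2*s) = s*(s - 5)*(s - 2)*(s + 3)*(s + 2)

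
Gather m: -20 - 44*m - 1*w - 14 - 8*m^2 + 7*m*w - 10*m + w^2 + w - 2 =-8*m^2 + m*(7*w - 54) + w^2 - 36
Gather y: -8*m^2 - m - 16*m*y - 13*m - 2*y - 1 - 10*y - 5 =-8*m^2 - 14*m + y*(-16*m - 12) - 6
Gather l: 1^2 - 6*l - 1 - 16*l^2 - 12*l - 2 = -16*l^2 - 18*l - 2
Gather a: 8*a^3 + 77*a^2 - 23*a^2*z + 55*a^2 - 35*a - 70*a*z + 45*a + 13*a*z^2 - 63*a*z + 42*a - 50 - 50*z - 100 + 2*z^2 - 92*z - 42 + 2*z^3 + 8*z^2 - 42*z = 8*a^3 + a^2*(132 - 23*z) + a*(13*z^2 - 133*z + 52) + 2*z^3 + 10*z^2 - 184*z - 192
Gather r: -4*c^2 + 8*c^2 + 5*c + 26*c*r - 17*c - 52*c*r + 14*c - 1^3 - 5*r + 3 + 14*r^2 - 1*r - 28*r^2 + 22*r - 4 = 4*c^2 + 2*c - 14*r^2 + r*(16 - 26*c) - 2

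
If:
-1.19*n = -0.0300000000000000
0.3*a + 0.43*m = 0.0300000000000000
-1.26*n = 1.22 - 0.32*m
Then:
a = -5.51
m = 3.91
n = 0.03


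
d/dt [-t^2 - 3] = -2*t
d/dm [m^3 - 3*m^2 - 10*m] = 3*m^2 - 6*m - 10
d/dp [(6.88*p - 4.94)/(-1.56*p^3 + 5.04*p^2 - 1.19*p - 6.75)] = (21.4656*p^3 - 57.7944*p^2 + 49.7952*p - 52.3186)/(2.4336*p^6 - 15.7248*p^5 + 29.1144*p^4 + 9.0648*p^3 - 66.6239*p^2 + 16.065*p + 45.5625)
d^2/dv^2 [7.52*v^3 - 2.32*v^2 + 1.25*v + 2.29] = 45.12*v - 4.64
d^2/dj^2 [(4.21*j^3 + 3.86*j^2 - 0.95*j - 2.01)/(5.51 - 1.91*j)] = (-30.717002*j^3 + 265.838766*j^2 - 766.896126*j - 199.71882)/(6.967871*j^3 - 60.303093*j^2 + 173.963373*j - 167.284151)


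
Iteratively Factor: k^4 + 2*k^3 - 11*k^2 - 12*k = (k + 1)*(k^3 + k^2 - 12*k) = (k + 1)*(k + 4)*(k^2 - 3*k) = (k - 3)*(k + 1)*(k + 4)*(k)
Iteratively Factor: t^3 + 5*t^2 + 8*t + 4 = (t + 2)*(t^2 + 3*t + 2) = (t + 1)*(t + 2)*(t + 2)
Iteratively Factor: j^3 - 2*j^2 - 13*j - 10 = (j + 2)*(j^2 - 4*j - 5) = (j + 1)*(j + 2)*(j - 5)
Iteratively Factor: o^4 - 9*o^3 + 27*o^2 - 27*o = (o - 3)*(o^3 - 6*o^2 + 9*o) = (o - 3)^2*(o^2 - 3*o) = o*(o - 3)^2*(o - 3)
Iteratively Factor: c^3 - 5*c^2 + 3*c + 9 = (c - 3)*(c^2 - 2*c - 3) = (c - 3)*(c + 1)*(c - 3)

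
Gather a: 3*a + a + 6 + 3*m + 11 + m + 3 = 4*a + 4*m + 20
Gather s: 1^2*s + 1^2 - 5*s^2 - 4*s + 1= -5*s^2 - 3*s + 2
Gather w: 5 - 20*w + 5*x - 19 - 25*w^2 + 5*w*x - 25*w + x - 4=-25*w^2 + w*(5*x - 45) + 6*x - 18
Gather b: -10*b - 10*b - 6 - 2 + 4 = -20*b - 4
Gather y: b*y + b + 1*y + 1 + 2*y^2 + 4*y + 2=b + 2*y^2 + y*(b + 5) + 3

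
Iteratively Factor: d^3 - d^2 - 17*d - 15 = (d - 5)*(d^2 + 4*d + 3) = (d - 5)*(d + 1)*(d + 3)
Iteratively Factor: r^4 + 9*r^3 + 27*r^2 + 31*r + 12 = (r + 4)*(r^3 + 5*r^2 + 7*r + 3) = (r + 3)*(r + 4)*(r^2 + 2*r + 1) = (r + 1)*(r + 3)*(r + 4)*(r + 1)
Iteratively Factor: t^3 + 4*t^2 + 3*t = (t + 3)*(t^2 + t) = t*(t + 3)*(t + 1)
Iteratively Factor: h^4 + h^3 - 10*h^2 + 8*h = (h + 4)*(h^3 - 3*h^2 + 2*h) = (h - 1)*(h + 4)*(h^2 - 2*h) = (h - 2)*(h - 1)*(h + 4)*(h)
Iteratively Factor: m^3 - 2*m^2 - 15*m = (m)*(m^2 - 2*m - 15) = m*(m + 3)*(m - 5)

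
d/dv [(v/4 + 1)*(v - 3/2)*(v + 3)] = 3*v^2/4 + 11*v/4 + 3/8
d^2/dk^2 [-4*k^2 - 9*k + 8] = -8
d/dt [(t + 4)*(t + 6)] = 2*t + 10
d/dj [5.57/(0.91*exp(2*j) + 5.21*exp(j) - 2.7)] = (-10.1374*exp(j) - 29.0197)*exp(j)/(0.91*exp(2*j) + 5.21*exp(j) - 2.7)^2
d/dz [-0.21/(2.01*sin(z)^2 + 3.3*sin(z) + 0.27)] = (0.8442*sin(z) + 0.693)*cos(z)/(2.01*sin(z)^2 + 3.3*sin(z) + 0.27)^2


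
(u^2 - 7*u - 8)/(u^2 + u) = (u - 8)/u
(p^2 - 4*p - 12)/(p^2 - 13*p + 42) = (p + 2)/(p - 7)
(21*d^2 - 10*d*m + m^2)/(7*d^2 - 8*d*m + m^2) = (3*d - m)/(d - m)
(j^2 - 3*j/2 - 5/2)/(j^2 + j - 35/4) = 2*(j + 1)/(2*j + 7)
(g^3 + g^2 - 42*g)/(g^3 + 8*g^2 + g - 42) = g*(g - 6)/(g^2 + g - 6)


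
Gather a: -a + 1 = 1 - a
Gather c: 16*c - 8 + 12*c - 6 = 28*c - 14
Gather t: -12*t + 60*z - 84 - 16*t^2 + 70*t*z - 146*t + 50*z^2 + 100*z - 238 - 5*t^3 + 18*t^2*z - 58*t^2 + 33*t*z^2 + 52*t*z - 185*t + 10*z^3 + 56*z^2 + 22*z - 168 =-5*t^3 + t^2*(18*z - 74) + t*(33*z^2 + 122*z - 343) + 10*z^3 + 106*z^2 + 182*z - 490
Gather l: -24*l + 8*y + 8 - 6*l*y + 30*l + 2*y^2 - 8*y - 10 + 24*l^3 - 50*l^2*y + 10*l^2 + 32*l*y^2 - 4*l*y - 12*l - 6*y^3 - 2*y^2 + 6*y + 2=24*l^3 + l^2*(10 - 50*y) + l*(32*y^2 - 10*y - 6) - 6*y^3 + 6*y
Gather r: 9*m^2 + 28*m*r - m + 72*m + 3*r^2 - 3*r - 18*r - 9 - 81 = 9*m^2 + 71*m + 3*r^2 + r*(28*m - 21) - 90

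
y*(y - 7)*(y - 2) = y^3 - 9*y^2 + 14*y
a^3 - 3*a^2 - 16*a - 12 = (a - 6)*(a + 1)*(a + 2)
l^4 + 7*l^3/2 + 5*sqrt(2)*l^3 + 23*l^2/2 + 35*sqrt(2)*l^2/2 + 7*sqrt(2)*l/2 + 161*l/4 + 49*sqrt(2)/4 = (l + 7/2)*(l + sqrt(2)/2)*(l + sqrt(2))*(l + 7*sqrt(2)/2)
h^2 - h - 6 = (h - 3)*(h + 2)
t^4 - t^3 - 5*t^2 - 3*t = t*(t - 3)*(t + 1)^2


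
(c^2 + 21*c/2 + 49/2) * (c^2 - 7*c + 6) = c^4 + 7*c^3/2 - 43*c^2 - 217*c/2 + 147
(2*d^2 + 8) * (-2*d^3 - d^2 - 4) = -4*d^5 - 2*d^4 - 16*d^3 - 16*d^2 - 32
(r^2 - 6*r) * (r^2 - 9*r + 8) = r^4 - 15*r^3 + 62*r^2 - 48*r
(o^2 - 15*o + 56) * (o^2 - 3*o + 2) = o^4 - 18*o^3 + 103*o^2 - 198*o + 112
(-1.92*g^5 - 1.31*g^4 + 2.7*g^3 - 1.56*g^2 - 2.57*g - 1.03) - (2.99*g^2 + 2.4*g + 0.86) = -1.92*g^5 - 1.31*g^4 + 2.7*g^3 - 4.55*g^2 - 4.97*g - 1.89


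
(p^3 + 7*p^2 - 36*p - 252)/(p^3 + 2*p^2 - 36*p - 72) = (p + 7)/(p + 2)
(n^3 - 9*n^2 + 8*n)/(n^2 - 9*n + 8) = n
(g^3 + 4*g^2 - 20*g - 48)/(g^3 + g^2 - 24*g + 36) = (g^2 - 2*g - 8)/(g^2 - 5*g + 6)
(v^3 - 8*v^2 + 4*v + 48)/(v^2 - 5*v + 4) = (v^2 - 4*v - 12)/(v - 1)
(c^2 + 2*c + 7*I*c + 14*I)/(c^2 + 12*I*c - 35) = (c + 2)/(c + 5*I)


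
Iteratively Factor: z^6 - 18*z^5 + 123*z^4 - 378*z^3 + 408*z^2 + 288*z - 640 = (z - 2)*(z^5 - 16*z^4 + 91*z^3 - 196*z^2 + 16*z + 320) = (z - 5)*(z - 2)*(z^4 - 11*z^3 + 36*z^2 - 16*z - 64) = (z - 5)*(z - 4)*(z - 2)*(z^3 - 7*z^2 + 8*z + 16) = (z - 5)*(z - 4)^2*(z - 2)*(z^2 - 3*z - 4) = (z - 5)*(z - 4)^3*(z - 2)*(z + 1)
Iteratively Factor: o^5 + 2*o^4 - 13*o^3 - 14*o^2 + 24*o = (o - 3)*(o^4 + 5*o^3 + 2*o^2 - 8*o) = (o - 3)*(o + 4)*(o^3 + o^2 - 2*o) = o*(o - 3)*(o + 4)*(o^2 + o - 2) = o*(o - 3)*(o + 2)*(o + 4)*(o - 1)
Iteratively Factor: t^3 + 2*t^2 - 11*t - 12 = (t - 3)*(t^2 + 5*t + 4) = (t - 3)*(t + 4)*(t + 1)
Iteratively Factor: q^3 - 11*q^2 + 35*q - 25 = (q - 5)*(q^2 - 6*q + 5) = (q - 5)*(q - 1)*(q - 5)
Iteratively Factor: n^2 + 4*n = (n)*(n + 4)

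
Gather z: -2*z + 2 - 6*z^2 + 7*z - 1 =-6*z^2 + 5*z + 1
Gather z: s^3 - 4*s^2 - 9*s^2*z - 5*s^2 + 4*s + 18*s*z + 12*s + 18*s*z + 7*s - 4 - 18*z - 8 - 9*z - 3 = s^3 - 9*s^2 + 23*s + z*(-9*s^2 + 36*s - 27) - 15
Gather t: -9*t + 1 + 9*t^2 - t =9*t^2 - 10*t + 1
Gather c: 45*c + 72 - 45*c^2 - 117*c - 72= -45*c^2 - 72*c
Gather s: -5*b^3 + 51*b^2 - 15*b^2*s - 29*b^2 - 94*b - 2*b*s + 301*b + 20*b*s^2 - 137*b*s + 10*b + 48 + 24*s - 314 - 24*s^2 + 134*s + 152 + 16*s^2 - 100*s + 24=-5*b^3 + 22*b^2 + 217*b + s^2*(20*b - 8) + s*(-15*b^2 - 139*b + 58) - 90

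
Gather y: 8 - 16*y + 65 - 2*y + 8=81 - 18*y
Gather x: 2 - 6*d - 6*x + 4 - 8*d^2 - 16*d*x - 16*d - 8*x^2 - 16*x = -8*d^2 - 22*d - 8*x^2 + x*(-16*d - 22) + 6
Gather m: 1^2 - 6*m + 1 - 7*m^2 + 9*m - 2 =-7*m^2 + 3*m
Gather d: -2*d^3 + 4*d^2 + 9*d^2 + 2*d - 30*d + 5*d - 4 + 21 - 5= -2*d^3 + 13*d^2 - 23*d + 12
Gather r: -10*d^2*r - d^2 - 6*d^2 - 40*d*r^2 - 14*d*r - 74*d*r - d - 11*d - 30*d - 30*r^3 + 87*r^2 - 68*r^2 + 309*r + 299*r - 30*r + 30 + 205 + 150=-7*d^2 - 42*d - 30*r^3 + r^2*(19 - 40*d) + r*(-10*d^2 - 88*d + 578) + 385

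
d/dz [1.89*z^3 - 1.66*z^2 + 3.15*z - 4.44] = 5.67*z^2 - 3.32*z + 3.15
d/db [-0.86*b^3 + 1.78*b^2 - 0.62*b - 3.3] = -2.58*b^2 + 3.56*b - 0.62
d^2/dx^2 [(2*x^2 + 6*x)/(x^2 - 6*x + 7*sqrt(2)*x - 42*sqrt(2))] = 4*(x*(x + 3)*(2*x - 6 + 7*sqrt(2))^2 - (x^2 + 3*x + (2*x + 3)*(2*x - 6 + 7*sqrt(2)))*(x^2 - 6*x + 7*sqrt(2)*x - 42*sqrt(2)) + (x^2 - 6*x + 7*sqrt(2)*x - 42*sqrt(2))^2)/(x^2 - 6*x + 7*sqrt(2)*x - 42*sqrt(2))^3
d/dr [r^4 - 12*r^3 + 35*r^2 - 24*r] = 4*r^3 - 36*r^2 + 70*r - 24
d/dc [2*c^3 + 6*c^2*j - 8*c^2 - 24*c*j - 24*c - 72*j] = 6*c^2 + 12*c*j - 16*c - 24*j - 24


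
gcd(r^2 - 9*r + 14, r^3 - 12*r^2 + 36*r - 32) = r - 2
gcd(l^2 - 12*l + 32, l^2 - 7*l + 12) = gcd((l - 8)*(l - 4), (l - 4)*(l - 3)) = l - 4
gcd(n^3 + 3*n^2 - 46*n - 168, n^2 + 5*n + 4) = n + 4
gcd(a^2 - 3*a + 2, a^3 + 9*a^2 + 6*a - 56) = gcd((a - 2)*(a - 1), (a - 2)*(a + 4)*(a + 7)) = a - 2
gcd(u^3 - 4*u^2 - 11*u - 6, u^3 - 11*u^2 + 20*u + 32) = u + 1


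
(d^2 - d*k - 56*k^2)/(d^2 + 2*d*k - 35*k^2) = (d - 8*k)/(d - 5*k)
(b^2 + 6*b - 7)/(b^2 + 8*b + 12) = (b^2 + 6*b - 7)/(b^2 + 8*b + 12)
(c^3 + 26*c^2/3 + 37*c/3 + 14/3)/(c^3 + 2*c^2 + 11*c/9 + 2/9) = 3*(c + 7)/(3*c + 1)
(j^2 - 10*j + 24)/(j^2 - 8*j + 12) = (j - 4)/(j - 2)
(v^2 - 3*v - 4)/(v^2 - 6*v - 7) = (v - 4)/(v - 7)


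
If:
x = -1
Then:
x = -1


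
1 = 1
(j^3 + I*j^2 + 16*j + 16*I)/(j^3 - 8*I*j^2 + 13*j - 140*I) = (j^2 - 3*I*j + 4)/(j^2 - 12*I*j - 35)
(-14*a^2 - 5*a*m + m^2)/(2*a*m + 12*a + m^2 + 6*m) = (-7*a + m)/(m + 6)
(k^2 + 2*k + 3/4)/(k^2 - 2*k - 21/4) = (2*k + 1)/(2*k - 7)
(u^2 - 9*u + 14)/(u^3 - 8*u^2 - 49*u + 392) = (u - 2)/(u^2 - u - 56)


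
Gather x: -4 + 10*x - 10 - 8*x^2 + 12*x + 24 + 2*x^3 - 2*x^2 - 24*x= 2*x^3 - 10*x^2 - 2*x + 10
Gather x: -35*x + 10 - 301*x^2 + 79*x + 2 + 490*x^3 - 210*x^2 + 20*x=490*x^3 - 511*x^2 + 64*x + 12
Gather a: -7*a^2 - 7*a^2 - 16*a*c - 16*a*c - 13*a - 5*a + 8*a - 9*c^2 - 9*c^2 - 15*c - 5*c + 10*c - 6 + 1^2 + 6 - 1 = -14*a^2 + a*(-32*c - 10) - 18*c^2 - 10*c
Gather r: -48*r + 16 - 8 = 8 - 48*r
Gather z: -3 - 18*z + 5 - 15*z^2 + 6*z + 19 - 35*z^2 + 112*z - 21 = -50*z^2 + 100*z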